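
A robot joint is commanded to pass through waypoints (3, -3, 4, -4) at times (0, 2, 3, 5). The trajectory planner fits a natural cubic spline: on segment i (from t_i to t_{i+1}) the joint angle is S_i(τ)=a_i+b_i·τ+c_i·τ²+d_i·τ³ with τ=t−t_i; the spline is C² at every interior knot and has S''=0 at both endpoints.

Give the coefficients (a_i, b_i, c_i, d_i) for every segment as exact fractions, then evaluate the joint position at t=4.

Δ: Δ0=-3, Δ1=7, Δ2=-4
row 1: diag=6, rhs=60; c'=1/6, d'=10
row 2: denom=6−1·1/6=35/6; d'=(-66−1·10)/(35/6)=-456/35
back: M2=-456/35
back: M1=10−1/6·-456/35=426/35
M: M0=0, M1=426/35, M2=-456/35, M3=0
seg 0: a=3, c=M0/2=0, d=(M1−M0)/(6·2)=71/70, b=Δ0−h0·(2M0+M1)/6=-247/35
seg 1: a=-3, c=M1/2=213/35, d=(M2−M1)/(6·1)=-21/5, b=Δ1−h1·(2M1+M2)/6=179/35
seg 2: a=4, c=M2/2=-228/35, d=(M3−M2)/(6·2)=38/35, b=Δ2−h2·(2M2+M3)/6=164/35
t_q=4 → seg 2, τ=1; S=4+164/35·τ+-228/35·τ²+38/35·τ³=114/35

  seg 0: a=3 b=-247/35 c=0 d=71/70
  seg 1: a=-3 b=179/35 c=213/35 d=-21/5
  seg 2: a=4 b=164/35 c=-228/35 d=38/35
S(4) = 114/35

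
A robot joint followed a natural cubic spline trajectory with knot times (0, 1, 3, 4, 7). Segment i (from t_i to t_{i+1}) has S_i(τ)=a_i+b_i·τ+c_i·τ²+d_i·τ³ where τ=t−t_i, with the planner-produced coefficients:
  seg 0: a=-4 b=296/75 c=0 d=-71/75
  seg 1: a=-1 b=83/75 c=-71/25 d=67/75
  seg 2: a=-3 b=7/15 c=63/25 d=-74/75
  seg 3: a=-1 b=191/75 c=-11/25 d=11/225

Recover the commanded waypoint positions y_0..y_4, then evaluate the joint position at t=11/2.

y_0=-4 y_1=-1 y_2=-3 y_3=-1 y_4=4
S(11/2) = 399/200

y_0 = S_0(0) = a_0 = -4
y_1 = S_1(0) = a_1 = -1
y_2 = S_2(0) = a_2 = -3
y_3 = S_3(0) = a_3 = -1
y_4 = S_3(3) = 4
t_q=11/2 is in segment 3 (τ=3/2); S_3(τ)=399/200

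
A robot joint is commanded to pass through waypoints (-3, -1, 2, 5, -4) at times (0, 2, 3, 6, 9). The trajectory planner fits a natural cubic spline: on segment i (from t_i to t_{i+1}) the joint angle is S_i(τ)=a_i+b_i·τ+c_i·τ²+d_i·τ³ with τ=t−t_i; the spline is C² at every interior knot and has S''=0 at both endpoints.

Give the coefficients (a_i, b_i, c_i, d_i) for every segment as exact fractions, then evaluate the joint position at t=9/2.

  seg 0: a=-3 b=23/85 c=0 d=31/170
  seg 1: a=-1 b=209/85 c=93/85 d=-47/85
  seg 2: a=2 b=254/85 c=-48/85 d=-5/153
  seg 3: a=5 b=-109/85 c=-73/85 d=73/765
S(9/2) = 3469/680

Δ: Δ0=1, Δ1=3, Δ2=1, Δ3=-3
row 1: diag=6, rhs=12; c'=1/6, d'=2
row 2: denom=8−1·1/6=47/6; d'=(-12−1·2)/(47/6)=-84/47
row 3: denom=12−3·18/47=510/47; d'=(-24−3·-84/47)/(510/47)=-146/85
back: M3=-146/85
back: M2=-84/47−18/47·-146/85=-96/85
back: M1=2−1/6·-96/85=186/85
M: M0=0, M1=186/85, M2=-96/85, M3=-146/85, M4=0
seg 0: a=-3, c=M0/2=0, d=(M1−M0)/(6·2)=31/170, b=Δ0−h0·(2M0+M1)/6=23/85
seg 1: a=-1, c=M1/2=93/85, d=(M2−M1)/(6·1)=-47/85, b=Δ1−h1·(2M1+M2)/6=209/85
seg 2: a=2, c=M2/2=-48/85, d=(M3−M2)/(6·3)=-5/153, b=Δ2−h2·(2M2+M3)/6=254/85
seg 3: a=5, c=M3/2=-73/85, d=(M4−M3)/(6·3)=73/765, b=Δ3−h3·(2M3+M4)/6=-109/85
t_q=9/2 → seg 2, τ=3/2; S=2+254/85·τ+-48/85·τ²+-5/153·τ³=3469/680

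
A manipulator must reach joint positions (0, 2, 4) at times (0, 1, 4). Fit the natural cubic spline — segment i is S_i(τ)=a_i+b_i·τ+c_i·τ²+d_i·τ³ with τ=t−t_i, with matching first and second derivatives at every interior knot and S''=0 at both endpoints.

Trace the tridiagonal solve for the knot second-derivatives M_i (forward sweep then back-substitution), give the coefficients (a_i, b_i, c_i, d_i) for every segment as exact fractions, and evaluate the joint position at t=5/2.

Δ: Δ0=2, Δ1=2/3
row 1: diag=8, rhs=-8; c'=3/8, d'=-1
back: M1=-1
M: M0=0, M1=-1, M2=0
seg 0: a=0, c=M0/2=0, d=(M1−M0)/(6·1)=-1/6, b=Δ0−h0·(2M0+M1)/6=13/6
seg 1: a=2, c=M1/2=-1/2, d=(M2−M1)/(6·3)=1/18, b=Δ1−h1·(2M1+M2)/6=5/3
t_q=5/2 → seg 1, τ=3/2; S=2+5/3·τ+-1/2·τ²+1/18·τ³=57/16

  seg 0: a=0 b=13/6 c=0 d=-1/6
  seg 1: a=2 b=5/3 c=-1/2 d=1/18
S(5/2) = 57/16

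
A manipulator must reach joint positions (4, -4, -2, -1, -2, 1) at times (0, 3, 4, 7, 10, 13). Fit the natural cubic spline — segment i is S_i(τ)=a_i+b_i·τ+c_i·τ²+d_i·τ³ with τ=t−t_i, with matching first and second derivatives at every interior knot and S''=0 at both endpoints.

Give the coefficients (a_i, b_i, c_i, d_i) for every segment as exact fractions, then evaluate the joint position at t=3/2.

  seg 0: a=4 b=-3839/849 c=0 d=175/849
  seg 1: a=-4 b=886/849 c=525/283 d=-763/849
  seg 2: a=-2 b=1747/849 c=-238/283 d=226/2547
  seg 3: a=-1 b=-503/849 c=-12/283 d=328/7641
  seg 4: a=-2 b=265/849 c=292/849 d=-292/7641
S(3/2) = -4725/2264

Δ: Δ0=-8/3, Δ1=2, Δ2=1/3, Δ3=-1/3, Δ4=1
row 1: diag=8, rhs=28; c'=1/8, d'=7/2
row 2: denom=8−1·1/8=63/8; d'=(-10−1·7/2)/(63/8)=-12/7
row 3: denom=12−3·8/21=76/7; d'=(-4−3·-12/7)/(76/7)=2/19
row 4: denom=12−3·21/76=849/76; d'=(8−3·2/19)/(849/76)=584/849
back: M4=584/849
back: M3=2/19−21/76·584/849=-24/283
back: M2=-12/7−8/21·-24/283=-476/283
back: M1=7/2−1/8·-476/283=1050/283
M: M0=0, M1=1050/283, M2=-476/283, M3=-24/283, M4=584/849, M5=0
seg 0: a=4, c=M0/2=0, d=(M1−M0)/(6·3)=175/849, b=Δ0−h0·(2M0+M1)/6=-3839/849
seg 1: a=-4, c=M1/2=525/283, d=(M2−M1)/(6·1)=-763/849, b=Δ1−h1·(2M1+M2)/6=886/849
seg 2: a=-2, c=M2/2=-238/283, d=(M3−M2)/(6·3)=226/2547, b=Δ2−h2·(2M2+M3)/6=1747/849
seg 3: a=-1, c=M3/2=-12/283, d=(M4−M3)/(6·3)=328/7641, b=Δ3−h3·(2M3+M4)/6=-503/849
seg 4: a=-2, c=M4/2=292/849, d=(M5−M4)/(6·3)=-292/7641, b=Δ4−h4·(2M4+M5)/6=265/849
t_q=3/2 → seg 0, τ=3/2; S=4+-3839/849·τ+0·τ²+175/849·τ³=-4725/2264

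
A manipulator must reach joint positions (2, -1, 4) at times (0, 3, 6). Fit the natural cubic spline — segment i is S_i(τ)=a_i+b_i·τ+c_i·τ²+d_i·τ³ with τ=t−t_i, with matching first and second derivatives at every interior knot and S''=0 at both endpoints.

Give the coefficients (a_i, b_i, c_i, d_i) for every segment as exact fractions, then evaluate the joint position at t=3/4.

  seg 0: a=2 b=-5/3 c=0 d=2/27
  seg 1: a=-1 b=1/3 c=2/3 d=-2/27
S(3/4) = 25/32

Δ: Δ0=-1, Δ1=5/3
row 1: diag=12, rhs=16; c'=1/4, d'=4/3
back: M1=4/3
M: M0=0, M1=4/3, M2=0
seg 0: a=2, c=M0/2=0, d=(M1−M0)/(6·3)=2/27, b=Δ0−h0·(2M0+M1)/6=-5/3
seg 1: a=-1, c=M1/2=2/3, d=(M2−M1)/(6·3)=-2/27, b=Δ1−h1·(2M1+M2)/6=1/3
t_q=3/4 → seg 0, τ=3/4; S=2+-5/3·τ+0·τ²+2/27·τ³=25/32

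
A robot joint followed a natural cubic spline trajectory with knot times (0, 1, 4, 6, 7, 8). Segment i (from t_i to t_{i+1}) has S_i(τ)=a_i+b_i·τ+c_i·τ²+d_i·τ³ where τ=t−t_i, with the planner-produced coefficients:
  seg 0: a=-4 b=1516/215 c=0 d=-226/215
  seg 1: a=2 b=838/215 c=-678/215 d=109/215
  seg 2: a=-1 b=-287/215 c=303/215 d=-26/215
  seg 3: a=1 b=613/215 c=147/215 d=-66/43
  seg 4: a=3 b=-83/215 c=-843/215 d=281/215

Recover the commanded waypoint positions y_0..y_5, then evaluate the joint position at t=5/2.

y_0=-4 y_1=2 y_2=-1 y_3=1 y_4=3 y_5=0
S(5/2) = 847/344

y_0 = S_0(0) = a_0 = -4
y_1 = S_1(0) = a_1 = 2
y_2 = S_2(0) = a_2 = -1
y_3 = S_3(0) = a_3 = 1
y_4 = S_4(0) = a_4 = 3
y_5 = S_4(1) = 0
t_q=5/2 is in segment 1 (τ=3/2); S_1(τ)=847/344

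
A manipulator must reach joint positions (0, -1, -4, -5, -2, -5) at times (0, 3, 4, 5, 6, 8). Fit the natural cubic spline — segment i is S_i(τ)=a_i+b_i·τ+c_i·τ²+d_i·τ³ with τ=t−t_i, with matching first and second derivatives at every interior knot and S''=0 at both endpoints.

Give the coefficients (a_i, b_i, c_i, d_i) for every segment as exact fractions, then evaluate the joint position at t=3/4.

  seg 0: a=0 b=3113/3990 c=0 d=-1481/11970
  seg 1: a=-1 b=-5108/1995 c=-1481/1330 d=2689/3990
  seg 2: a=-4 b=-2207/798 c=604/665 d=3421/3990
  seg 3: a=-5 b=3238/1995 c=4629/1330 d=-1199/570
  seg 4: a=-2 b=9071/3990 c=-1882/665 d=941/1995
S(3/4) = 9073/17024

Δ: Δ0=-1/3, Δ1=-3, Δ2=-1, Δ3=3, Δ4=-3/2
row 1: diag=8, rhs=-16; c'=1/8, d'=-2
row 2: denom=4−1·1/8=31/8; d'=(12−1·-2)/(31/8)=112/31
row 3: denom=4−1·8/31=116/31; d'=(24−1·112/31)/(116/31)=158/29
row 4: denom=6−1·31/116=665/116; d'=(-27−1·158/29)/(665/116)=-3764/665
back: M4=-3764/665
back: M3=158/29−31/116·-3764/665=4629/665
back: M2=112/31−8/31·4629/665=1208/665
back: M1=-2−1/8·1208/665=-1481/665
M: M0=0, M1=-1481/665, M2=1208/665, M3=4629/665, M4=-3764/665, M5=0
seg 0: a=0, c=M0/2=0, d=(M1−M0)/(6·3)=-1481/11970, b=Δ0−h0·(2M0+M1)/6=3113/3990
seg 1: a=-1, c=M1/2=-1481/1330, d=(M2−M1)/(6·1)=2689/3990, b=Δ1−h1·(2M1+M2)/6=-5108/1995
seg 2: a=-4, c=M2/2=604/665, d=(M3−M2)/(6·1)=3421/3990, b=Δ2−h2·(2M2+M3)/6=-2207/798
seg 3: a=-5, c=M3/2=4629/1330, d=(M4−M3)/(6·1)=-1199/570, b=Δ3−h3·(2M3+M4)/6=3238/1995
seg 4: a=-2, c=M4/2=-1882/665, d=(M5−M4)/(6·2)=941/1995, b=Δ4−h4·(2M4+M5)/6=9071/3990
t_q=3/4 → seg 0, τ=3/4; S=0+3113/3990·τ+0·τ²+-1481/11970·τ³=9073/17024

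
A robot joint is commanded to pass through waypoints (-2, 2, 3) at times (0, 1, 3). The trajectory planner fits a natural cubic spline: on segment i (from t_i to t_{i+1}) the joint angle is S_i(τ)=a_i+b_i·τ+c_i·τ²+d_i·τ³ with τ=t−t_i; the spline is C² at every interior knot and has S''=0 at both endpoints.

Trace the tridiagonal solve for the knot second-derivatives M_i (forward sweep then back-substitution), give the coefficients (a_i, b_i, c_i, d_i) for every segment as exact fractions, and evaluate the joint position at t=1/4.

  seg 0: a=-2 b=55/12 c=0 d=-7/12
  seg 1: a=2 b=17/6 c=-7/4 d=7/24
S(1/4) = -221/256

Δ: Δ0=4, Δ1=1/2
row 1: diag=6, rhs=-21; c'=1/3, d'=-7/2
back: M1=-7/2
M: M0=0, M1=-7/2, M2=0
seg 0: a=-2, c=M0/2=0, d=(M1−M0)/(6·1)=-7/12, b=Δ0−h0·(2M0+M1)/6=55/12
seg 1: a=2, c=M1/2=-7/4, d=(M2−M1)/(6·2)=7/24, b=Δ1−h1·(2M1+M2)/6=17/6
t_q=1/4 → seg 0, τ=1/4; S=-2+55/12·τ+0·τ²+-7/12·τ³=-221/256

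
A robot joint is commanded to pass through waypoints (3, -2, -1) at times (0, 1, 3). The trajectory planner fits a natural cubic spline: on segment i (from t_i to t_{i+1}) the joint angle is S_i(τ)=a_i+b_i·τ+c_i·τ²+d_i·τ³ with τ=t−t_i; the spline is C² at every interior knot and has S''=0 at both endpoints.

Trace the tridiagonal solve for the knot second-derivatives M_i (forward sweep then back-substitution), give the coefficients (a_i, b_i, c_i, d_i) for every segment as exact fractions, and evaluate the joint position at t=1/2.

  seg 0: a=3 b=-71/12 c=0 d=11/12
  seg 1: a=-2 b=-19/6 c=11/4 d=-11/24
S(1/2) = 5/32

Δ: Δ0=-5, Δ1=1/2
row 1: diag=6, rhs=33; c'=1/3, d'=11/2
back: M1=11/2
M: M0=0, M1=11/2, M2=0
seg 0: a=3, c=M0/2=0, d=(M1−M0)/(6·1)=11/12, b=Δ0−h0·(2M0+M1)/6=-71/12
seg 1: a=-2, c=M1/2=11/4, d=(M2−M1)/(6·2)=-11/24, b=Δ1−h1·(2M1+M2)/6=-19/6
t_q=1/2 → seg 0, τ=1/2; S=3+-71/12·τ+0·τ²+11/12·τ³=5/32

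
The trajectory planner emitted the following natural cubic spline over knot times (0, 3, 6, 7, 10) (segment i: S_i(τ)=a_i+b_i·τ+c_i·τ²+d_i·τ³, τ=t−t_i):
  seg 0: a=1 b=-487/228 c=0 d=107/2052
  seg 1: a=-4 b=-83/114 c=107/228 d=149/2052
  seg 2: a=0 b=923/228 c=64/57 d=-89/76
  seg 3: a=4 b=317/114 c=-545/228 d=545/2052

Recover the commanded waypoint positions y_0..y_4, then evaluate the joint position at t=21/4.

y_0 = S_0(0) = a_0 = 1
y_1 = S_1(0) = a_1 = -4
y_2 = S_2(0) = a_2 = 0
y_3 = S_3(0) = a_3 = 4
y_4 = S_3(3) = -2
t_q=21/4 is in segment 1 (τ=9/4); S_1(τ)=-11845/4864

y_0=1 y_1=-4 y_2=0 y_3=4 y_4=-2
S(21/4) = -11845/4864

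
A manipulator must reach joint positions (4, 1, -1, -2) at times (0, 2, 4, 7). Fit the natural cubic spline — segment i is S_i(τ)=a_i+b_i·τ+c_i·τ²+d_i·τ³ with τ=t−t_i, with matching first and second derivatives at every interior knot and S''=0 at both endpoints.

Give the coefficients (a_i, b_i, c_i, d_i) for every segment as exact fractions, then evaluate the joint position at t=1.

  seg 0: a=4 b=-91/57 c=0 d=11/456
  seg 1: a=1 b=-149/114 c=11/76 d=1/228
  seg 2: a=-1 b=-77/114 c=13/76 d=-13/684
S(1) = 369/152

Δ: Δ0=-3/2, Δ1=-1, Δ2=-1/3
row 1: diag=8, rhs=3; c'=1/4, d'=3/8
row 2: denom=10−2·1/4=19/2; d'=(4−2·3/8)/(19/2)=13/38
back: M2=13/38
back: M1=3/8−1/4·13/38=11/38
M: M0=0, M1=11/38, M2=13/38, M3=0
seg 0: a=4, c=M0/2=0, d=(M1−M0)/(6·2)=11/456, b=Δ0−h0·(2M0+M1)/6=-91/57
seg 1: a=1, c=M1/2=11/76, d=(M2−M1)/(6·2)=1/228, b=Δ1−h1·(2M1+M2)/6=-149/114
seg 2: a=-1, c=M2/2=13/76, d=(M3−M2)/(6·3)=-13/684, b=Δ2−h2·(2M2+M3)/6=-77/114
t_q=1 → seg 0, τ=1; S=4+-91/57·τ+0·τ²+11/456·τ³=369/152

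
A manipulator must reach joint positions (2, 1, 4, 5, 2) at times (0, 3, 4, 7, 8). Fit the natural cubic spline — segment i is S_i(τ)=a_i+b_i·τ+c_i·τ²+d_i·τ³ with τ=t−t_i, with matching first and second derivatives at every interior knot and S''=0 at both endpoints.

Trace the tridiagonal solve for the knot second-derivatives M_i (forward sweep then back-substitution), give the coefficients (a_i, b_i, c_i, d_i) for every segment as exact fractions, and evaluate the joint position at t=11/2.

  seg 0: a=2 b=-91/54 c=0 d=73/486
  seg 1: a=1 b=64/27 c=73/54 d=-13/18
  seg 2: a=4 b=157/54 c=-22/27 d=-7/486
  seg 3: a=5 b=-64/27 c=-17/18 d=17/54
S(11/2) = 311/48

Δ: Δ0=-1/3, Δ1=3, Δ2=1/3, Δ3=-3
row 1: diag=8, rhs=20; c'=1/8, d'=5/2
row 2: denom=8−1·1/8=63/8; d'=(-16−1·5/2)/(63/8)=-148/63
row 3: denom=8−3·8/21=48/7; d'=(-20−3·-148/63)/(48/7)=-17/9
back: M3=-17/9
back: M2=-148/63−8/21·-17/9=-44/27
back: M1=5/2−1/8·-44/27=73/27
M: M0=0, M1=73/27, M2=-44/27, M3=-17/9, M4=0
seg 0: a=2, c=M0/2=0, d=(M1−M0)/(6·3)=73/486, b=Δ0−h0·(2M0+M1)/6=-91/54
seg 1: a=1, c=M1/2=73/54, d=(M2−M1)/(6·1)=-13/18, b=Δ1−h1·(2M1+M2)/6=64/27
seg 2: a=4, c=M2/2=-22/27, d=(M3−M2)/(6·3)=-7/486, b=Δ2−h2·(2M2+M3)/6=157/54
seg 3: a=5, c=M3/2=-17/18, d=(M4−M3)/(6·1)=17/54, b=Δ3−h3·(2M3+M4)/6=-64/27
t_q=11/2 → seg 2, τ=3/2; S=4+157/54·τ+-22/27·τ²+-7/486·τ³=311/48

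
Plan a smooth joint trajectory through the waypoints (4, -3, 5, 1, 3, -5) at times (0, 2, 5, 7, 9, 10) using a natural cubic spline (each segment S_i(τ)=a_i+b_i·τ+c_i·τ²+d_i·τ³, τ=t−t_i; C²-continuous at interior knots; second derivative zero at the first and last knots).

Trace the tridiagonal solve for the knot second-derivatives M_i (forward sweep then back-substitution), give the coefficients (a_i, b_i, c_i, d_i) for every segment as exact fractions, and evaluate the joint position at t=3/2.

  seg 0: a=4 b=-29953/5646 c=0 d=1274/2823
  seg 1: a=-3 b=623/5646 c=2548/941 d=-10477/16938
  seg 2: a=5 b=-971/2823 c=-5381/1882 d=2867/2823
  seg 3: a=1 b=1147/2823 c=6087/1882 d=-16585/11292
  seg 4: a=3 b=-12086/2823 c=-5249/941 d=5249/2823
S(3/2) = -2291/941

Δ: Δ0=-7/2, Δ1=8/3, Δ2=-2, Δ3=1, Δ4=-8
row 1: diag=10, rhs=37; c'=3/10, d'=37/10
row 2: denom=10−3·3/10=91/10; d'=(-28−3·37/10)/(91/10)=-391/91
row 3: denom=8−2·20/91=688/91; d'=(18−2·-391/91)/(688/91)=605/172
row 4: denom=6−2·91/344=941/172; d'=(-54−2·605/172)/(941/172)=-10498/941
back: M4=-10498/941
back: M3=605/172−91/344·-10498/941=6087/941
back: M2=-391/91−20/91·6087/941=-5381/941
back: M1=37/10−3/10·-5381/941=5096/941
M: M0=0, M1=5096/941, M2=-5381/941, M3=6087/941, M4=-10498/941, M5=0
seg 0: a=4, c=M0/2=0, d=(M1−M0)/(6·2)=1274/2823, b=Δ0−h0·(2M0+M1)/6=-29953/5646
seg 1: a=-3, c=M1/2=2548/941, d=(M2−M1)/(6·3)=-10477/16938, b=Δ1−h1·(2M1+M2)/6=623/5646
seg 2: a=5, c=M2/2=-5381/1882, d=(M3−M2)/(6·2)=2867/2823, b=Δ2−h2·(2M2+M3)/6=-971/2823
seg 3: a=1, c=M3/2=6087/1882, d=(M4−M3)/(6·2)=-16585/11292, b=Δ3−h3·(2M3+M4)/6=1147/2823
seg 4: a=3, c=M4/2=-5249/941, d=(M5−M4)/(6·1)=5249/2823, b=Δ4−h4·(2M4+M5)/6=-12086/2823
t_q=3/2 → seg 0, τ=3/2; S=4+-29953/5646·τ+0·τ²+1274/2823·τ³=-2291/941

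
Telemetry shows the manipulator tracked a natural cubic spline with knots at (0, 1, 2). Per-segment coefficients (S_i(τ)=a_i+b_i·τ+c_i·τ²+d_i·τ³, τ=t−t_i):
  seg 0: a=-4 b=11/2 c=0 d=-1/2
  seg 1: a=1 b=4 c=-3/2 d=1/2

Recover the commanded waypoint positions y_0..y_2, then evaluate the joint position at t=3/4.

y_0=-4 y_1=1 y_2=4
S(3/4) = -11/128

y_0 = S_0(0) = a_0 = -4
y_1 = S_1(0) = a_1 = 1
y_2 = S_1(1) = 4
t_q=3/4 is in segment 0 (τ=3/4); S_0(τ)=-11/128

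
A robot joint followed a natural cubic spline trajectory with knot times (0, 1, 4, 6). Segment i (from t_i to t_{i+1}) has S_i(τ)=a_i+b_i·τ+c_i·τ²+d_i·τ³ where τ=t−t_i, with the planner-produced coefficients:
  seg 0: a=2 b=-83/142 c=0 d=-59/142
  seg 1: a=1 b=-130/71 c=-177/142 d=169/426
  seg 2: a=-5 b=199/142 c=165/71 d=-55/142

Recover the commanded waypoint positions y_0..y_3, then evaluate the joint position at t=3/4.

y_0=2 y_1=1 y_2=-5 y_3=4
S(3/4) = 12599/9088

y_0 = S_0(0) = a_0 = 2
y_1 = S_1(0) = a_1 = 1
y_2 = S_2(0) = a_2 = -5
y_3 = S_2(2) = 4
t_q=3/4 is in segment 0 (τ=3/4); S_0(τ)=12599/9088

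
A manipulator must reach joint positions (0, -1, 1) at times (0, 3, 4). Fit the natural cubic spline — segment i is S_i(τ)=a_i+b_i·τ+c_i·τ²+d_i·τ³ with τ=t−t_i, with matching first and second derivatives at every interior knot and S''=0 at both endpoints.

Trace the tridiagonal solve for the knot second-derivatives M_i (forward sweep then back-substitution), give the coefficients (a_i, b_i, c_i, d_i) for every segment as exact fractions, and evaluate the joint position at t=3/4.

  seg 0: a=0 b=-29/24 c=0 d=7/72
  seg 1: a=-1 b=17/12 c=7/8 d=-7/24
S(3/4) = -443/512

Δ: Δ0=-1/3, Δ1=2
row 1: diag=8, rhs=14; c'=1/8, d'=7/4
back: M1=7/4
M: M0=0, M1=7/4, M2=0
seg 0: a=0, c=M0/2=0, d=(M1−M0)/(6·3)=7/72, b=Δ0−h0·(2M0+M1)/6=-29/24
seg 1: a=-1, c=M1/2=7/8, d=(M2−M1)/(6·1)=-7/24, b=Δ1−h1·(2M1+M2)/6=17/12
t_q=3/4 → seg 0, τ=3/4; S=0+-29/24·τ+0·τ²+7/72·τ³=-443/512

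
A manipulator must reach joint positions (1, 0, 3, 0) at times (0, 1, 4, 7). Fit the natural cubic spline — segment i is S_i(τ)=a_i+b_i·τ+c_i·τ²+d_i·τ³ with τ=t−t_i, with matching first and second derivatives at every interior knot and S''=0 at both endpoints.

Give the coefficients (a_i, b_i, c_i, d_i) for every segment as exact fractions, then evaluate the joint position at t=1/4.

  seg 0: a=1 b=-39/29 c=0 d=10/29
  seg 1: a=0 b=-9/29 c=30/29 d=-52/261
  seg 2: a=3 b=15/29 c=-22/29 d=22/261
S(1/4) = 621/928

Δ: Δ0=-1, Δ1=1, Δ2=-1
row 1: diag=8, rhs=12; c'=3/8, d'=3/2
row 2: denom=12−3·3/8=87/8; d'=(-12−3·3/2)/(87/8)=-44/29
back: M2=-44/29
back: M1=3/2−3/8·-44/29=60/29
M: M0=0, M1=60/29, M2=-44/29, M3=0
seg 0: a=1, c=M0/2=0, d=(M1−M0)/(6·1)=10/29, b=Δ0−h0·(2M0+M1)/6=-39/29
seg 1: a=0, c=M1/2=30/29, d=(M2−M1)/(6·3)=-52/261, b=Δ1−h1·(2M1+M2)/6=-9/29
seg 2: a=3, c=M2/2=-22/29, d=(M3−M2)/(6·3)=22/261, b=Δ2−h2·(2M2+M3)/6=15/29
t_q=1/4 → seg 0, τ=1/4; S=1+-39/29·τ+0·τ²+10/29·τ³=621/928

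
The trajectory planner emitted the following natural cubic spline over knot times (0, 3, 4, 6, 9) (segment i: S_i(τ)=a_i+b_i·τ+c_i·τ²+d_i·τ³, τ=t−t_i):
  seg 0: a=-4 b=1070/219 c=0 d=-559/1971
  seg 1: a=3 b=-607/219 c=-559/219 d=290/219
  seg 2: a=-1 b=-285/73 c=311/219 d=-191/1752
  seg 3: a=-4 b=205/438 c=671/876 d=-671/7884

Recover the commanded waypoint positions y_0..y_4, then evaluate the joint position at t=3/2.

y_0 = S_0(0) = a_0 = -4
y_1 = S_1(0) = a_1 = 3
y_2 = S_2(0) = a_2 = -1
y_3 = S_3(0) = a_3 = -4
y_4 = S_3(3) = 2
t_q=3/2 is in segment 0 (τ=3/2); S_0(τ)=1385/584

y_0=-4 y_1=3 y_2=-1 y_3=-4 y_4=2
S(3/2) = 1385/584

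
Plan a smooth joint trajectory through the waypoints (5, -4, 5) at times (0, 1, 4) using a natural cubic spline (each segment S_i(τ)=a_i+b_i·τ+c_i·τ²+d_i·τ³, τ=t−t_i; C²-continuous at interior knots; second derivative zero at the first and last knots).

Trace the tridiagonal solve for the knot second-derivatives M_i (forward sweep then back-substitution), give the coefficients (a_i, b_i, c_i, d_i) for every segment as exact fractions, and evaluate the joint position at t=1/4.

  seg 0: a=5 b=-21/2 c=0 d=3/2
  seg 1: a=-4 b=-6 c=9/2 d=-1/2
S(1/4) = 307/128

Δ: Δ0=-9, Δ1=3
row 1: diag=8, rhs=72; c'=3/8, d'=9
back: M1=9
M: M0=0, M1=9, M2=0
seg 0: a=5, c=M0/2=0, d=(M1−M0)/(6·1)=3/2, b=Δ0−h0·(2M0+M1)/6=-21/2
seg 1: a=-4, c=M1/2=9/2, d=(M2−M1)/(6·3)=-1/2, b=Δ1−h1·(2M1+M2)/6=-6
t_q=1/4 → seg 0, τ=1/4; S=5+-21/2·τ+0·τ²+3/2·τ³=307/128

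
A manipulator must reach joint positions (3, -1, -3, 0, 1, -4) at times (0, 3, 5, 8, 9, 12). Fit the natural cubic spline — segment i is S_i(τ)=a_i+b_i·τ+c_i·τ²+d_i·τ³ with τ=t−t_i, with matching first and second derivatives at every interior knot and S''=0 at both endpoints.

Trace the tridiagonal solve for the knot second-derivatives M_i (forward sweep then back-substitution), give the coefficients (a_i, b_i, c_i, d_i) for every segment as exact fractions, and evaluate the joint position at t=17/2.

  seg 0: a=3 b=-1159/888 c=0 d=-25/7992
  seg 1: a=-1 b=-617/444 c=-25/888 d=33/296
  seg 2: a=-3 b=-73/444 c=569/888 d=-673/7992
  seg 3: a=0 b=1249/888 c=-13/111 d=-257/888
  seg 4: a=1 b=45/148 c=-875/888 d=875/7992
S(17/2) = 4531/7104

Δ: Δ0=-4/3, Δ1=-1, Δ2=1, Δ3=1, Δ4=-5/3
row 1: diag=10, rhs=2; c'=1/5, d'=1/5
row 2: denom=10−2·1/5=48/5; d'=(12−2·1/5)/(48/5)=29/24
row 3: denom=8−3·5/16=113/16; d'=(0−3·29/24)/(113/16)=-58/113
row 4: denom=8−1·16/113=888/113; d'=(-16−1·-58/113)/(888/113)=-875/444
back: M4=-875/444
back: M3=-58/113−16/113·-875/444=-26/111
back: M2=29/24−5/16·-26/111=569/444
back: M1=1/5−1/5·569/444=-25/444
M: M0=0, M1=-25/444, M2=569/444, M3=-26/111, M4=-875/444, M5=0
seg 0: a=3, c=M0/2=0, d=(M1−M0)/(6·3)=-25/7992, b=Δ0−h0·(2M0+M1)/6=-1159/888
seg 1: a=-1, c=M1/2=-25/888, d=(M2−M1)/(6·2)=33/296, b=Δ1−h1·(2M1+M2)/6=-617/444
seg 2: a=-3, c=M2/2=569/888, d=(M3−M2)/(6·3)=-673/7992, b=Δ2−h2·(2M2+M3)/6=-73/444
seg 3: a=0, c=M3/2=-13/111, d=(M4−M3)/(6·1)=-257/888, b=Δ3−h3·(2M3+M4)/6=1249/888
seg 4: a=1, c=M4/2=-875/888, d=(M5−M4)/(6·3)=875/7992, b=Δ4−h4·(2M4+M5)/6=45/148
t_q=17/2 → seg 3, τ=1/2; S=0+1249/888·τ+-13/111·τ²+-257/888·τ³=4531/7104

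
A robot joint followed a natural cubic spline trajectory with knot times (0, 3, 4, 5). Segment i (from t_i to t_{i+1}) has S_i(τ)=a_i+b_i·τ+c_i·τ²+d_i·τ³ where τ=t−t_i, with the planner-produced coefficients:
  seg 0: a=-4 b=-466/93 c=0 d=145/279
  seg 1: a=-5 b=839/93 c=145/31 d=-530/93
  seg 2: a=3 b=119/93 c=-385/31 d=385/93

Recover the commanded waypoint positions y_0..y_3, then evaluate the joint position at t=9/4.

y_0=-4 y_1=-5 y_2=3 y_3=-4
S(9/4) = -18559/1984

y_0 = S_0(0) = a_0 = -4
y_1 = S_1(0) = a_1 = -5
y_2 = S_2(0) = a_2 = 3
y_3 = S_2(1) = -4
t_q=9/4 is in segment 0 (τ=9/4); S_0(τ)=-18559/1984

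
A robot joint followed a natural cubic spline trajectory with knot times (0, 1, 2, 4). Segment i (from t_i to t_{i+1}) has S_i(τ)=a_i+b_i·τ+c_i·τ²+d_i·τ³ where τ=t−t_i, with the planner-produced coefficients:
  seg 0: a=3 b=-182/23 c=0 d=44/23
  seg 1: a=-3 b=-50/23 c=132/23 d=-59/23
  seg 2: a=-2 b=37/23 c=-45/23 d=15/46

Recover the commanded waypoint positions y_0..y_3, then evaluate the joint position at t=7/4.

y_0 = S_0(0) = a_0 = 3
y_1 = S_1(0) = a_1 = -3
y_2 = S_2(0) = a_2 = -2
y_3 = S_2(2) = -4
t_q=7/4 is in segment 1 (τ=3/4); S_1(τ)=-159/64

y_0=3 y_1=-3 y_2=-2 y_3=-4
S(7/4) = -159/64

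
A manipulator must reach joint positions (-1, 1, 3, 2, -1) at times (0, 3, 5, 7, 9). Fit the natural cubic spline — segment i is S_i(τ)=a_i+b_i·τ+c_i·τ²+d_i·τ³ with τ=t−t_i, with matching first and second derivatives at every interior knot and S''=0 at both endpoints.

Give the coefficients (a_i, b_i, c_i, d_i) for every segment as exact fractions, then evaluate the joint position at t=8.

  seg 0: a=-1 b=97/213 c=0 d=5/213
  seg 1: a=1 b=232/213 c=15/71 d=-109/852
  seg 2: a=3 b=85/213 c=-79/142 d=91/1704
  seg 3: a=2 b=-505/426 c=-67/284 d=67/1704
S(8) = 351/568

Δ: Δ0=2/3, Δ1=1, Δ2=-1/2, Δ3=-3/2
row 1: diag=10, rhs=2; c'=1/5, d'=1/5
row 2: denom=8−2·1/5=38/5; d'=(-9−2·1/5)/(38/5)=-47/38
row 3: denom=8−2·5/19=142/19; d'=(-6−2·-47/38)/(142/19)=-67/142
back: M3=-67/142
back: M2=-47/38−5/19·-67/142=-79/71
back: M1=1/5−1/5·-79/71=30/71
M: M0=0, M1=30/71, M2=-79/71, M3=-67/142, M4=0
seg 0: a=-1, c=M0/2=0, d=(M1−M0)/(6·3)=5/213, b=Δ0−h0·(2M0+M1)/6=97/213
seg 1: a=1, c=M1/2=15/71, d=(M2−M1)/(6·2)=-109/852, b=Δ1−h1·(2M1+M2)/6=232/213
seg 2: a=3, c=M2/2=-79/142, d=(M3−M2)/(6·2)=91/1704, b=Δ2−h2·(2M2+M3)/6=85/213
seg 3: a=2, c=M3/2=-67/284, d=(M4−M3)/(6·2)=67/1704, b=Δ3−h3·(2M3+M4)/6=-505/426
t_q=8 → seg 3, τ=1; S=2+-505/426·τ+-67/284·τ²+67/1704·τ³=351/568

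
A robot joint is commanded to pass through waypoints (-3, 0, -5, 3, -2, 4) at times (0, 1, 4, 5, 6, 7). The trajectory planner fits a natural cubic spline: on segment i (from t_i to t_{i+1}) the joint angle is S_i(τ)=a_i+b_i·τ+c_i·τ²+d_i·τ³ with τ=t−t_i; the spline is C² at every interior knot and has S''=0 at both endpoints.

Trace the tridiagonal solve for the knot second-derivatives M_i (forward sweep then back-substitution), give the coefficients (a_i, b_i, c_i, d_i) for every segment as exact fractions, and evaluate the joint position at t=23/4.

  seg 0: a=-3 b=10633/2379 c=0 d=-3496/2379
  seg 1: a=0 b=145/2379 c=-3496/793 d=9118/7137
  seg 2: a=-5 b=1483/183 c=5622/793 d=-17113/2379
  seg 3: a=3 b=1672/2379 c=-11491/793 d=20906/2379
  seg 4: a=-2 b=-4556/2379 c=9415/793 d=-9415/2379
S(23/4) = -1789/1952

Δ: Δ0=3, Δ1=-5/3, Δ2=8, Δ3=-5, Δ4=6
row 1: diag=8, rhs=-28; c'=3/8, d'=-7/2
row 2: denom=8−3·3/8=55/8; d'=(58−3·-7/2)/(55/8)=548/55
row 3: denom=4−1·8/55=212/55; d'=(-78−1·548/55)/(212/55)=-2419/106
row 4: denom=4−1·55/212=793/212; d'=(66−1·-2419/106)/(793/212)=18830/793
back: M4=18830/793
back: M3=-2419/106−55/212·18830/793=-22982/793
back: M2=548/55−8/55·-22982/793=11244/793
back: M1=-7/2−3/8·11244/793=-6992/793
M: M0=0, M1=-6992/793, M2=11244/793, M3=-22982/793, M4=18830/793, M5=0
seg 0: a=-3, c=M0/2=0, d=(M1−M0)/(6·1)=-3496/2379, b=Δ0−h0·(2M0+M1)/6=10633/2379
seg 1: a=0, c=M1/2=-3496/793, d=(M2−M1)/(6·3)=9118/7137, b=Δ1−h1·(2M1+M2)/6=145/2379
seg 2: a=-5, c=M2/2=5622/793, d=(M3−M2)/(6·1)=-17113/2379, b=Δ2−h2·(2M2+M3)/6=1483/183
seg 3: a=3, c=M3/2=-11491/793, d=(M4−M3)/(6·1)=20906/2379, b=Δ3−h3·(2M3+M4)/6=1672/2379
seg 4: a=-2, c=M4/2=9415/793, d=(M5−M4)/(6·1)=-9415/2379, b=Δ4−h4·(2M4+M5)/6=-4556/2379
t_q=23/4 → seg 3, τ=3/4; S=3+1672/2379·τ+-11491/793·τ²+20906/2379·τ³=-1789/1952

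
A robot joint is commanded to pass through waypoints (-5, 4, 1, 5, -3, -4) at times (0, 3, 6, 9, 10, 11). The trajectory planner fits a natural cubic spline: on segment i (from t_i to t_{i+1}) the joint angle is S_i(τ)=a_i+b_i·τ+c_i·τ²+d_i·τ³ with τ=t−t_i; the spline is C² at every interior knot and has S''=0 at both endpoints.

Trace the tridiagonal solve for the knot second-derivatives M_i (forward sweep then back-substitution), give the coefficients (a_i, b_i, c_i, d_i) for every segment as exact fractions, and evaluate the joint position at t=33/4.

  seg 0: a=-5 b=5713/1251 c=0 d=-1960/11259
  seg 1: a=4 b=-167/1251 c=-1960/1251 d=4796/11259
  seg 2: a=1 b=2461/1251 c=2836/1251 d=-9301/11259
  seg 3: a=5 b=-8426/1251 c=-2155/417 d=4883/1251
  seg 4: a=-3 b=-6707/1251 c=2728/417 d=-2728/1251
S(33/4) = 66659/8896

Δ: Δ0=3, Δ1=-1, Δ2=4/3, Δ3=-8, Δ4=-1
row 1: diag=12, rhs=-24; c'=1/4, d'=-2
row 2: denom=12−3·1/4=45/4; d'=(14−3·-2)/(45/4)=16/9
row 3: denom=8−3·4/15=36/5; d'=(-56−3·16/9)/(36/5)=-230/27
row 4: denom=4−1·5/36=139/36; d'=(42−1·-230/27)/(139/36)=5456/417
back: M4=5456/417
back: M3=-230/27−5/36·5456/417=-4310/417
back: M2=16/9−4/15·-4310/417=5672/1251
back: M1=-2−1/4·5672/1251=-3920/1251
M: M0=0, M1=-3920/1251, M2=5672/1251, M3=-4310/417, M4=5456/417, M5=0
seg 0: a=-5, c=M0/2=0, d=(M1−M0)/(6·3)=-1960/11259, b=Δ0−h0·(2M0+M1)/6=5713/1251
seg 1: a=4, c=M1/2=-1960/1251, d=(M2−M1)/(6·3)=4796/11259, b=Δ1−h1·(2M1+M2)/6=-167/1251
seg 2: a=1, c=M2/2=2836/1251, d=(M3−M2)/(6·3)=-9301/11259, b=Δ2−h2·(2M2+M3)/6=2461/1251
seg 3: a=5, c=M3/2=-2155/417, d=(M4−M3)/(6·1)=4883/1251, b=Δ3−h3·(2M3+M4)/6=-8426/1251
seg 4: a=-3, c=M4/2=2728/417, d=(M5−M4)/(6·1)=-2728/1251, b=Δ4−h4·(2M4+M5)/6=-6707/1251
t_q=33/4 → seg 2, τ=9/4; S=1+2461/1251·τ+2836/1251·τ²+-9301/11259·τ³=66659/8896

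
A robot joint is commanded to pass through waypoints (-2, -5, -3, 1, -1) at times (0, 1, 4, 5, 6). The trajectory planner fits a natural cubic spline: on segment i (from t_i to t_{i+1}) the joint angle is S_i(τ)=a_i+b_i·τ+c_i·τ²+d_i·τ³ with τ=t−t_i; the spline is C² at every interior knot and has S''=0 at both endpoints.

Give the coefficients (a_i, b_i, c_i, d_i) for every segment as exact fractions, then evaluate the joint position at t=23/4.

Δ: Δ0=-3, Δ1=2/3, Δ2=4, Δ3=-2
row 1: diag=8, rhs=22; c'=3/8, d'=11/4
row 2: denom=8−3·3/8=55/8; d'=(20−3·11/4)/(55/8)=94/55
row 3: denom=4−1·8/55=212/55; d'=(-36−1·94/55)/(212/55)=-1037/106
back: M3=-1037/106
back: M2=94/55−8/55·-1037/106=166/53
back: M1=11/4−3/8·166/53=167/106
M: M0=0, M1=167/106, M2=166/53, M3=-1037/106, M4=0
seg 0: a=-2, c=M0/2=0, d=(M1−M0)/(6·1)=167/636, b=Δ0−h0·(2M0+M1)/6=-2075/636
seg 1: a=-5, c=M1/2=167/212, d=(M2−M1)/(6·3)=55/636, b=Δ1−h1·(2M1+M2)/6=-787/318
seg 2: a=-3, c=M2/2=83/53, d=(M3−M2)/(6·1)=-1369/636, b=Δ2−h2·(2M2+M3)/6=2917/636
seg 3: a=1, c=M3/2=-1037/212, d=(M4−M3)/(6·1)=1037/636, b=Δ3−h3·(2M3+M4)/6=401/318
t_q=23/4 → seg 3, τ=3/4; S=1+401/318·τ+-1037/212·τ²+1037/636·τ³=-1599/13568

  seg 0: a=-2 b=-2075/636 c=0 d=167/636
  seg 1: a=-5 b=-787/318 c=167/212 d=55/636
  seg 2: a=-3 b=2917/636 c=83/53 d=-1369/636
  seg 3: a=1 b=401/318 c=-1037/212 d=1037/636
S(23/4) = -1599/13568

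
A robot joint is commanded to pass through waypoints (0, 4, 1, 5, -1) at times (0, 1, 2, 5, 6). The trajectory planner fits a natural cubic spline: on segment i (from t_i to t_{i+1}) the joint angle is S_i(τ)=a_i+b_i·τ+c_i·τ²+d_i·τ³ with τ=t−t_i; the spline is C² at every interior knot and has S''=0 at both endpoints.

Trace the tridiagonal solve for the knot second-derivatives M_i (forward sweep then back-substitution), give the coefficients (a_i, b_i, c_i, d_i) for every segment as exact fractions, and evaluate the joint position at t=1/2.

  seg 0: a=0 b=73/12 c=0 d=-25/12
  seg 1: a=4 b=-1/6 c=-25/4 d=41/12
  seg 2: a=1 b=-29/12 c=4 d=-11/12
  seg 3: a=5 b=-19/6 c=-17/4 d=17/12
S(1/2) = 89/32

Δ: Δ0=4, Δ1=-3, Δ2=4/3, Δ3=-6
row 1: diag=4, rhs=-42; c'=1/4, d'=-21/2
row 2: denom=8−1·1/4=31/4; d'=(26−1·-21/2)/(31/4)=146/31
row 3: denom=8−3·12/31=212/31; d'=(-44−3·146/31)/(212/31)=-17/2
back: M3=-17/2
back: M2=146/31−12/31·-17/2=8
back: M1=-21/2−1/4·8=-25/2
M: M0=0, M1=-25/2, M2=8, M3=-17/2, M4=0
seg 0: a=0, c=M0/2=0, d=(M1−M0)/(6·1)=-25/12, b=Δ0−h0·(2M0+M1)/6=73/12
seg 1: a=4, c=M1/2=-25/4, d=(M2−M1)/(6·1)=41/12, b=Δ1−h1·(2M1+M2)/6=-1/6
seg 2: a=1, c=M2/2=4, d=(M3−M2)/(6·3)=-11/12, b=Δ2−h2·(2M2+M3)/6=-29/12
seg 3: a=5, c=M3/2=-17/4, d=(M4−M3)/(6·1)=17/12, b=Δ3−h3·(2M3+M4)/6=-19/6
t_q=1/2 → seg 0, τ=1/2; S=0+73/12·τ+0·τ²+-25/12·τ³=89/32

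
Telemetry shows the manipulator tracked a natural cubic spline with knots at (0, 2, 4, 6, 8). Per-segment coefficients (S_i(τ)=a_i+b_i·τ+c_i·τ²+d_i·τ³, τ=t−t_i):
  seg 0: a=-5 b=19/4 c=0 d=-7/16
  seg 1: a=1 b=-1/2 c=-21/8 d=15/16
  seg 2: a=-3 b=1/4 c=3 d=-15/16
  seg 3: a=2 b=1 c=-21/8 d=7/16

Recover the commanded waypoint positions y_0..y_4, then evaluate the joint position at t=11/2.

y_0 = S_0(0) = a_0 = -5
y_1 = S_1(0) = a_1 = 1
y_2 = S_2(0) = a_2 = -3
y_3 = S_3(0) = a_3 = 2
y_4 = S_3(2) = -3
t_q=11/2 is in segment 2 (τ=3/2); S_2(τ)=123/128

y_0=-5 y_1=1 y_2=-3 y_3=2 y_4=-3
S(11/2) = 123/128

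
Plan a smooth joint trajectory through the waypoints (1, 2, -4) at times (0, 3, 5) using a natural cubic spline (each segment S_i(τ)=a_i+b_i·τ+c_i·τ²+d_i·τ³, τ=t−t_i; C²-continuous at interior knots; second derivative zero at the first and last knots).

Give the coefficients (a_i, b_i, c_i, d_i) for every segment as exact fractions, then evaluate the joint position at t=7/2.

  seg 0: a=1 b=4/3 c=0 d=-1/9
  seg 1: a=2 b=-5/3 c=-1 d=1/6
S(7/2) = 15/16

Δ: Δ0=1/3, Δ1=-3
row 1: diag=10, rhs=-20; c'=1/5, d'=-2
back: M1=-2
M: M0=0, M1=-2, M2=0
seg 0: a=1, c=M0/2=0, d=(M1−M0)/(6·3)=-1/9, b=Δ0−h0·(2M0+M1)/6=4/3
seg 1: a=2, c=M1/2=-1, d=(M2−M1)/(6·2)=1/6, b=Δ1−h1·(2M1+M2)/6=-5/3
t_q=7/2 → seg 1, τ=1/2; S=2+-5/3·τ+-1·τ²+1/6·τ³=15/16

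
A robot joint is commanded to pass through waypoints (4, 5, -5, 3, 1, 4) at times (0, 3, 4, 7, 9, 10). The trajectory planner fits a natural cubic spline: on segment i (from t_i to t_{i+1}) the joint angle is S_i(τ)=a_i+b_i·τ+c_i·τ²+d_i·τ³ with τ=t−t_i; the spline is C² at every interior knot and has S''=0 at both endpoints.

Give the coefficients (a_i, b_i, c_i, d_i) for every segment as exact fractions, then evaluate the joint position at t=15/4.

Δ: Δ0=1/3, Δ1=-10, Δ2=8/3, Δ3=-1, Δ4=3
row 1: diag=8, rhs=-62; c'=1/8, d'=-31/4
row 2: denom=8−1·1/8=63/8; d'=(76−1·-31/4)/(63/8)=670/63
row 3: denom=10−3·8/21=62/7; d'=(-22−3·670/63)/(62/7)=-566/93
row 4: denom=6−2·7/31=172/31; d'=(24−2·-566/93)/(172/31)=841/129
back: M4=841/129
back: M3=-566/93−7/31·841/129=-325/43
back: M2=670/63−8/21·-325/43=5230/387
back: M1=-31/4−1/8·5230/387=-3653/387
M: M0=0, M1=-3653/387, M2=5230/387, M3=-325/43, M4=841/129, M5=0
seg 0: a=4, c=M0/2=0, d=(M1−M0)/(6·3)=-3653/6966, b=Δ0−h0·(2M0+M1)/6=3911/774
seg 1: a=5, c=M1/2=-3653/774, d=(M2−M1)/(6·1)=329/86, b=Δ1−h1·(2M1+M2)/6=-3524/387
seg 2: a=-5, c=M2/2=2615/387, d=(M3−M2)/(6·3)=-8155/6966, b=Δ2−h2·(2M2+M3)/6=-5471/774
seg 3: a=3, c=M3/2=-325/86, d=(M4−M3)/(6·2)=454/387, b=Δ3−h3·(2M3+M4)/6=722/387
seg 4: a=1, c=M4/2=841/258, d=(M5−M4)/(6·1)=-841/774, b=Δ4−h4·(2M4+M5)/6=320/387
t_q=15/4 → seg 1, τ=3/4; S=5+-3524/387·τ+-3653/774·τ²+329/86·τ³=-47395/16512

  seg 0: a=4 b=3911/774 c=0 d=-3653/6966
  seg 1: a=5 b=-3524/387 c=-3653/774 d=329/86
  seg 2: a=-5 b=-5471/774 c=2615/387 d=-8155/6966
  seg 3: a=3 b=722/387 c=-325/86 d=454/387
  seg 4: a=1 b=320/387 c=841/258 d=-841/774
S(15/4) = -47395/16512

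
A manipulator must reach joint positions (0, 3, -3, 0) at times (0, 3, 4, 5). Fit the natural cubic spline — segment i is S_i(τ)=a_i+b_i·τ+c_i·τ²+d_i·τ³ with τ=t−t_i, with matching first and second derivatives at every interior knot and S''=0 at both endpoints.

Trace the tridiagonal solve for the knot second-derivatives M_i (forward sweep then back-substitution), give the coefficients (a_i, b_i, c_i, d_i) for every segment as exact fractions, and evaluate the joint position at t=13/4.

  seg 0: a=0 b=142/31 c=0 d=-37/93
  seg 1: a=3 b=-191/31 c=-111/31 d=116/31
  seg 2: a=-3 b=-65/31 c=237/31 d=-79/31
S(13/4) = 321/248

Δ: Δ0=1, Δ1=-6, Δ2=3
row 1: diag=8, rhs=-42; c'=1/8, d'=-21/4
row 2: denom=4−1·1/8=31/8; d'=(54−1·-21/4)/(31/8)=474/31
back: M2=474/31
back: M1=-21/4−1/8·474/31=-222/31
M: M0=0, M1=-222/31, M2=474/31, M3=0
seg 0: a=0, c=M0/2=0, d=(M1−M0)/(6·3)=-37/93, b=Δ0−h0·(2M0+M1)/6=142/31
seg 1: a=3, c=M1/2=-111/31, d=(M2−M1)/(6·1)=116/31, b=Δ1−h1·(2M1+M2)/6=-191/31
seg 2: a=-3, c=M2/2=237/31, d=(M3−M2)/(6·1)=-79/31, b=Δ2−h2·(2M2+M3)/6=-65/31
t_q=13/4 → seg 1, τ=1/4; S=3+-191/31·τ+-111/31·τ²+116/31·τ³=321/248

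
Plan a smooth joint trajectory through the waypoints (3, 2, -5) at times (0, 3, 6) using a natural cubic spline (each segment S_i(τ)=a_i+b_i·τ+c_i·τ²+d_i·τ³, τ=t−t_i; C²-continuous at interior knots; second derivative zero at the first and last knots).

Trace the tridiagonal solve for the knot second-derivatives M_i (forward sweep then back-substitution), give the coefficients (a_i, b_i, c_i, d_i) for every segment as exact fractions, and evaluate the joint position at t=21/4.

  seg 0: a=3 b=1/6 c=0 d=-1/18
  seg 1: a=2 b=-4/3 c=-1/2 d=1/18
S(21/4) = -371/128

Δ: Δ0=-1/3, Δ1=-7/3
row 1: diag=12, rhs=-12; c'=1/4, d'=-1
back: M1=-1
M: M0=0, M1=-1, M2=0
seg 0: a=3, c=M0/2=0, d=(M1−M0)/(6·3)=-1/18, b=Δ0−h0·(2M0+M1)/6=1/6
seg 1: a=2, c=M1/2=-1/2, d=(M2−M1)/(6·3)=1/18, b=Δ1−h1·(2M1+M2)/6=-4/3
t_q=21/4 → seg 1, τ=9/4; S=2+-4/3·τ+-1/2·τ²+1/18·τ³=-371/128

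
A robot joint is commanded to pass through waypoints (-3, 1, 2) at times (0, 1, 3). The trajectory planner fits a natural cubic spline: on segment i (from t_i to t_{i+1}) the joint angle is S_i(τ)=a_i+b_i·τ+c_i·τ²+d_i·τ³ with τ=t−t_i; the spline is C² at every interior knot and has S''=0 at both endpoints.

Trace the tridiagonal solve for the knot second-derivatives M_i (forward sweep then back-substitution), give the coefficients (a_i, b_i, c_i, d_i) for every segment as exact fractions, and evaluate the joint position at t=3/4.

Δ: Δ0=4, Δ1=1/2
row 1: diag=6, rhs=-21; c'=1/3, d'=-7/2
back: M1=-7/2
M: M0=0, M1=-7/2, M2=0
seg 0: a=-3, c=M0/2=0, d=(M1−M0)/(6·1)=-7/12, b=Δ0−h0·(2M0+M1)/6=55/12
seg 1: a=1, c=M1/2=-7/4, d=(M2−M1)/(6·2)=7/24, b=Δ1−h1·(2M1+M2)/6=17/6
t_q=3/4 → seg 0, τ=3/4; S=-3+55/12·τ+0·τ²+-7/12·τ³=49/256

  seg 0: a=-3 b=55/12 c=0 d=-7/12
  seg 1: a=1 b=17/6 c=-7/4 d=7/24
S(3/4) = 49/256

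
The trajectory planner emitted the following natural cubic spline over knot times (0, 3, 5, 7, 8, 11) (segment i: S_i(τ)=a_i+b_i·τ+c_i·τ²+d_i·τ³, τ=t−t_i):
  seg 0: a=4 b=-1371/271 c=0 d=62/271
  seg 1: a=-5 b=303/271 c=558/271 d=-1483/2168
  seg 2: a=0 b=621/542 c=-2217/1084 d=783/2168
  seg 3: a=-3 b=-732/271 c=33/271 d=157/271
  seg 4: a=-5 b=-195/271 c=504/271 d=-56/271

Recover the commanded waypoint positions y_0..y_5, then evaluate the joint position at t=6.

y_0=4 y_1=-5 y_2=0 y_3=-3 y_4=-5 y_5=4
S(6) = -1167/2168

y_0 = S_0(0) = a_0 = 4
y_1 = S_1(0) = a_1 = -5
y_2 = S_2(0) = a_2 = 0
y_3 = S_3(0) = a_3 = -3
y_4 = S_4(0) = a_4 = -5
y_5 = S_4(3) = 4
t_q=6 is in segment 2 (τ=1); S_2(τ)=-1167/2168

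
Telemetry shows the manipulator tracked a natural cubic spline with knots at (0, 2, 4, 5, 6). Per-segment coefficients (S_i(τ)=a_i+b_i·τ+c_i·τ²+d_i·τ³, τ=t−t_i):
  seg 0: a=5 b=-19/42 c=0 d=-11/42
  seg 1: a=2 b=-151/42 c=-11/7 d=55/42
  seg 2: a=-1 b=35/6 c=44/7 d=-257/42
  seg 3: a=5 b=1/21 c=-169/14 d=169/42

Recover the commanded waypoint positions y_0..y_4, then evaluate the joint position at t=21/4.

y_0 = S_0(0) = a_0 = 5
y_1 = S_1(0) = a_1 = 2
y_2 = S_2(0) = a_2 = -1
y_3 = S_3(0) = a_3 = 5
y_4 = S_3(1) = -3
t_q=21/4 is in segment 3 (τ=1/4); S_3(τ)=553/128

y_0=5 y_1=2 y_2=-1 y_3=5 y_4=-3
S(21/4) = 553/128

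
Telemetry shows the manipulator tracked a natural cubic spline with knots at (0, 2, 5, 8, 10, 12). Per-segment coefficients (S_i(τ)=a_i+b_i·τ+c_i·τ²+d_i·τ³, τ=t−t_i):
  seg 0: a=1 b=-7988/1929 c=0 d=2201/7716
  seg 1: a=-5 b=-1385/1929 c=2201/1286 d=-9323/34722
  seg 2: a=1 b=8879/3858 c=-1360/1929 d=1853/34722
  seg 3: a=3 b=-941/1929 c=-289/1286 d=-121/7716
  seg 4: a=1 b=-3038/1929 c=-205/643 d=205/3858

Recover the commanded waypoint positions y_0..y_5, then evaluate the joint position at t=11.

y_0=1 y_1=-5 y_2=1 y_3=3 y_4=1 y_5=-3
S(11) = -1081/1286

y_0 = S_0(0) = a_0 = 1
y_1 = S_1(0) = a_1 = -5
y_2 = S_2(0) = a_2 = 1
y_3 = S_3(0) = a_3 = 3
y_4 = S_4(0) = a_4 = 1
y_5 = S_4(2) = -3
t_q=11 is in segment 4 (τ=1); S_4(τ)=-1081/1286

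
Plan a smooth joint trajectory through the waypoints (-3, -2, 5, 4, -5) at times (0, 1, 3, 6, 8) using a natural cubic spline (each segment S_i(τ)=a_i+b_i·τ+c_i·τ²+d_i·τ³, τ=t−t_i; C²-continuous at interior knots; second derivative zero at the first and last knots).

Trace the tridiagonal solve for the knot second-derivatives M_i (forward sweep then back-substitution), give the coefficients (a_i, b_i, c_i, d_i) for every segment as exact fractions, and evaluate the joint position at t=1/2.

Δ: Δ0=1, Δ1=7/2, Δ2=-1/3, Δ3=-9/2
row 1: diag=6, rhs=15; c'=1/3, d'=5/2
row 2: denom=10−2·1/3=28/3; d'=(-23−2·5/2)/(28/3)=-3
row 3: denom=10−3·9/28=253/28; d'=(-25−3·-3)/(253/28)=-448/253
back: M3=-448/253
back: M2=-3−9/28·-448/253=-615/253
back: M1=5/2−1/3·-615/253=1675/506
M: M0=0, M1=1675/506, M2=-615/253, M3=-448/253, M4=0
seg 0: a=-3, c=M0/2=0, d=(M1−M0)/(6·1)=1675/3036, b=Δ0−h0·(2M0+M1)/6=1361/3036
seg 1: a=-2, c=M1/2=1675/1012, d=(M2−M1)/(6·2)=-2905/6072, b=Δ1−h1·(2M1+M2)/6=3193/1518
seg 2: a=5, c=M2/2=-615/506, d=(M3−M2)/(6·3)=167/4554, b=Δ2−h2·(2M2+M3)/6=2264/759
seg 3: a=4, c=M3/2=-224/253, d=(M4−M3)/(6·2)=112/759, b=Δ3−h3·(2M3+M4)/6=-5039/1518
t_q=1/2 → seg 0, τ=1/2; S=-3+1361/3036·τ+0·τ²+1675/3036·τ³=-21915/8096

  seg 0: a=-3 b=1361/3036 c=0 d=1675/3036
  seg 1: a=-2 b=3193/1518 c=1675/1012 d=-2905/6072
  seg 2: a=5 b=2264/759 c=-615/506 d=167/4554
  seg 3: a=4 b=-5039/1518 c=-224/253 d=112/759
S(1/2) = -21915/8096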